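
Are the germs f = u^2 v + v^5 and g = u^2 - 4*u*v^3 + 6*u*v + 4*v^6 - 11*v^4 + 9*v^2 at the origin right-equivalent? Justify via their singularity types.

No.

The Hessian of f at 0 is [[0, 0], [0, 0]] with rank 0, so corank 2. A Groebner basis of the Jacobian ideal J(f) in C{u,v} is {u^2/5 + v^4, u^3, u*v}; counting standard monomials gives mu = 6. Corank 2; j^3 = u^2*v has shape L^2 M (L != M), so D-series; mu = 6 gives D_6. The Hessian of g at 0 is [[2, 6], [6, 18]] with rank 1, so corank 1. A Groebner basis of the Jacobian ideal J(g) in C{u,v} is {v^3, u + 3*v}; counting standard monomials gives mu = 3. Corank 1: A-series; mu = 3 gives A_3. f is D_6 but g is A_3, hence not right-equivalent.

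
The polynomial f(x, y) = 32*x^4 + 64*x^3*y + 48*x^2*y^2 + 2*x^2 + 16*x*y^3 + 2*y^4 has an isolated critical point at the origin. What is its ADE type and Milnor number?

Type A_{3}, Milnor number mu = 3.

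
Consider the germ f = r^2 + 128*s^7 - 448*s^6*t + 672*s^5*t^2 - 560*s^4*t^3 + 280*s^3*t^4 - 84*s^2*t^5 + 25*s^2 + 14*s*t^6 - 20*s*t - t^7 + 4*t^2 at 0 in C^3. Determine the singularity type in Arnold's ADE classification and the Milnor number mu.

The Hessian of f at 0 is [[50, -20, 0], [-20, 8, 0], [0, 0, 2]] with rank 2, so corank 1. A Groebner basis of the Jacobian ideal J(f) in C{s,t,r} is {t^6, s - 2*t/5, r}; counting standard monomials gives mu = 6. Corank 1: A-series; mu = 6 gives A_6.

Type A_{6}, Milnor number mu = 6.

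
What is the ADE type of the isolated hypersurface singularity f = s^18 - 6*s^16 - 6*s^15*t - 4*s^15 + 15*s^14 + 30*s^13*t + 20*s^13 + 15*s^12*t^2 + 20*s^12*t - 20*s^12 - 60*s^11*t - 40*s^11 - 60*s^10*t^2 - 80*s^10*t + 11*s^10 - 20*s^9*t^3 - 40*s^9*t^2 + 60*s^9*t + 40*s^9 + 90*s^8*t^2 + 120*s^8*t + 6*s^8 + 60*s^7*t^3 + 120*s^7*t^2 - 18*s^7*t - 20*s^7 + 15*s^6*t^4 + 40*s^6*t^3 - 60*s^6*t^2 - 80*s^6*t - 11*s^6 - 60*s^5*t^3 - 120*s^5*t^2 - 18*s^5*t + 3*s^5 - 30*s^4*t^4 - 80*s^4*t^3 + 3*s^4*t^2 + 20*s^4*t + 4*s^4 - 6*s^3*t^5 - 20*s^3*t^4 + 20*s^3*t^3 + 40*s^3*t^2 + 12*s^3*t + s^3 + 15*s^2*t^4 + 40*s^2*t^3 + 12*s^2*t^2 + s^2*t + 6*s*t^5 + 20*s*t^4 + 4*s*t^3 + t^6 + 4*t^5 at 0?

The Hessian of f at 0 has rank 0. Corank 2; j^3 = s^2*(s + t) has shape L^2 M (L != M), so D-series; mu = 7 gives D_7.

D_7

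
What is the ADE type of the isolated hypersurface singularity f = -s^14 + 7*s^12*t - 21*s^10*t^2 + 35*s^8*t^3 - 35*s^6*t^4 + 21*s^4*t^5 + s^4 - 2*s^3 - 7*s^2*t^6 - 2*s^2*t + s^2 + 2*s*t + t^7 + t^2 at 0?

The Hessian of f at 0 has rank 1. Corank 1: A-series; mu = 6 gives A_6.

A_6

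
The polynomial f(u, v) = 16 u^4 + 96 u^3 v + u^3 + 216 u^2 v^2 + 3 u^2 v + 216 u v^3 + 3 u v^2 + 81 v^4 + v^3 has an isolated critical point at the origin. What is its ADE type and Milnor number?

The Hessian of f at 0 is [[0, 0], [0, 0]] with rank 0, so corank 2. A Groebner basis of the Jacobian ideal J(f) in C{u,v} is {v^4, u*v^2 + 7*v^3/6, u^2 + 2*u*v + v^2}; counting standard monomials gives mu = 6. Corank 2; j^3 = (u + v)^3 is a perfect cube, so E-series; the 4-jet and mu = 6 give E_6.

Type E_6, Milnor number mu = 6.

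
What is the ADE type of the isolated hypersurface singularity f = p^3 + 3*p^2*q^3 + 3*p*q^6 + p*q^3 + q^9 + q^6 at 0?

The Hessian of f at 0 is [[0, 0], [0, 0]] with rank 0, so corank 2. A Groebner basis of the Jacobian ideal J(f) in C{p,q} is {p^3, p*q^2, 3*p^2 + q^3}; counting standard monomials gives mu = 7. Corank 2; j^3 = p^3 is a perfect cube, so E-series; the 4-jet and mu = 7 give E_7.

E7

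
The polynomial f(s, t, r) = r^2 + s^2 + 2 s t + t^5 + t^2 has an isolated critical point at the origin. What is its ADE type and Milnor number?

Type A_{4}, Milnor number mu = 4.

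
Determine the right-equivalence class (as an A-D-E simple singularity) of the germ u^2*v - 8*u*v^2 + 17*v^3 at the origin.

D_{4}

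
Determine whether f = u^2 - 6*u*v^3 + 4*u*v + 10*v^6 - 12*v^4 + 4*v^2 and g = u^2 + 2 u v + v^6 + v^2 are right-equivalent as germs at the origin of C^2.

Yes.

The Hessian of f at 0 has rank 1. Corank 1: A-series; mu = 5 gives A_5. The Hessian of g at 0 has rank 1. Corank 1: A-series; mu = 5 gives A_5. Both have type A_5, hence right-equivalent.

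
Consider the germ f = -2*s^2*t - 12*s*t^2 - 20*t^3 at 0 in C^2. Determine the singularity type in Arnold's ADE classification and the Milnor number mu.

Type D4, Milnor number mu = 4.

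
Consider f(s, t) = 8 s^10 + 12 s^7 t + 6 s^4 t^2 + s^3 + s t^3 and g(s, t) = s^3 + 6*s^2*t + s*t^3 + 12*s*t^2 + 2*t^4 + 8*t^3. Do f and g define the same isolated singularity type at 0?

Yes.

The Hessian of f at 0 has rank 0. Corank 2; j^3 = s^3 is a perfect cube, so E-series; the 4-jet and mu = 7 give E_7. The Hessian of g at 0 has rank 0. Corank 2; j^3 = (s + 2*t)^3 is a perfect cube, so E-series; the 4-jet and mu = 7 give E_7. Both have type E_7, hence right-equivalent.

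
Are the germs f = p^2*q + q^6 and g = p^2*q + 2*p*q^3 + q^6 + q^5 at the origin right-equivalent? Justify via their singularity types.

Yes.

The Hessian of f at 0 is [[0, 0], [0, 0]] with rank 0, so corank 2. A Groebner basis of the Jacobian ideal J(f) in C{p,q} is {p^2/6 + q^5, p^3, p*q}; counting standard monomials gives mu = 7. Corank 2; j^3 = p^2*q has shape L^2 M (L != M), so D-series; mu = 7 gives D_7. The Hessian of g at 0 is [[0, 0], [0, 0]] with rank 0, so corank 2. A Groebner basis of the Jacobian ideal J(g) in C{p,q} is {p^3, p^2*q + p^2/6 + p*q^2/6, p*q + q^3}; counting standard monomials gives mu = 7. Corank 2; j^3 = p^2*q has shape L^2 M (L != M), so D-series; mu = 7 gives D_7. Both have type D_7, hence right-equivalent.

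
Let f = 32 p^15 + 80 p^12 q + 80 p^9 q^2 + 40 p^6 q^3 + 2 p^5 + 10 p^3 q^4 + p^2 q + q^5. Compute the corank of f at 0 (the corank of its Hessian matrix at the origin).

Hessian at 0 has rank 0.

2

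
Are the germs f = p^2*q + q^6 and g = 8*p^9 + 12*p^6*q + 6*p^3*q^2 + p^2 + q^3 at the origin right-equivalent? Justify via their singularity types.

No.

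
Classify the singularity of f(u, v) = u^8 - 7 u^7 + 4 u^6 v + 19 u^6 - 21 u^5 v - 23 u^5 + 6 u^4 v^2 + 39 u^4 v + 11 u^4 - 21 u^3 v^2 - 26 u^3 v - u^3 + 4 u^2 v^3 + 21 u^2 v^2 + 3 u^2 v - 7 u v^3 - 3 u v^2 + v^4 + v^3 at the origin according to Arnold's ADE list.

E7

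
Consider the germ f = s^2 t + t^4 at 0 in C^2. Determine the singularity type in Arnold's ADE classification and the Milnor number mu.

Type D_{5}, Milnor number mu = 5.

The Hessian of f at 0 has rank 0. Corank 2; j^3 = s^2*t has shape L^2 M (L != M), so D-series; mu = 5 gives D_5.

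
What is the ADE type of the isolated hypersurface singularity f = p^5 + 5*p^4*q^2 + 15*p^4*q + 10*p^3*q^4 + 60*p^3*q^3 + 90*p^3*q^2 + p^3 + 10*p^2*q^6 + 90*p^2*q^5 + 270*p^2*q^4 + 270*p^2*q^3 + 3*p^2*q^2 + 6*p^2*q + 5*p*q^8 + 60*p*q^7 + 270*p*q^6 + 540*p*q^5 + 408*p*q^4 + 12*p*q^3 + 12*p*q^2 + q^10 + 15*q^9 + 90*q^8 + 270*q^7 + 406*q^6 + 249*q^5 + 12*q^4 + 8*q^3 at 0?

The Hessian of f at 0 is [[0, 0], [0, 0]] with rank 0, so corank 2. A Groebner basis of the Jacobian ideal J(f) in C{p,q} is {-9*p^2/4 + p*q^3 - 9*p*q^2/2 - 9*p*q - 9*q^3 - 9*q^2, p^2 + 2*p*q^2 + 4*p*q + q^4 + 4*q^3 + 4*q^2, p^3 - 3*p^2 - 18*p*q^2 - 12*p*q - 28*q^3 - 12*q^2, p^2*q + p^2/2 + 5*p*q^2 + 2*p*q + 6*q^3 + 2*q^2}; counting standard monomials gives mu = 8. Corank 2; j^3 = (p + 2*q)^3 is a perfect cube, so E-series; the 5-jet and mu = 8 give E_8.

E8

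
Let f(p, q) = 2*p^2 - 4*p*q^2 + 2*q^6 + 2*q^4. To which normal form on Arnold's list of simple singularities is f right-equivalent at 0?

The Hessian of f at 0 is [[4, 0], [0, 0]] with rank 1, so corank 1. A Groebner basis of the Jacobian ideal J(f) in C{p,q} is {p^3, p^2*q, -p + q^2}; counting standard monomials gives mu = 5. Corank 1: A-series; mu = 5 gives A_5.

A5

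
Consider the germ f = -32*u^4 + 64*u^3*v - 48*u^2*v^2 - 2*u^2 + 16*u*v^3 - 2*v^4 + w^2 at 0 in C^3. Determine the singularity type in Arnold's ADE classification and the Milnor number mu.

The Hessian of f at 0 has rank 2. Corank 1: A-series; mu = 3 gives A_3.

Type A_{3}, Milnor number mu = 3.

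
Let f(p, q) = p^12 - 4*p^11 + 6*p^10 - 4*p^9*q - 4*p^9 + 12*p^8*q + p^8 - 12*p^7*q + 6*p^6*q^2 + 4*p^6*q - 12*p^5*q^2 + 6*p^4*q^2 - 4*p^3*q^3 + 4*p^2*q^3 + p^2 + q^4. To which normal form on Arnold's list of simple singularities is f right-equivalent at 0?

A_3

The Hessian of f at 0 is [[2, 0], [0, 0]] with rank 1, so corank 1. A Groebner basis of the Jacobian ideal J(f) in C{p,q} is {q^3, p}; counting standard monomials gives mu = 3. Corank 1: A-series; mu = 3 gives A_3.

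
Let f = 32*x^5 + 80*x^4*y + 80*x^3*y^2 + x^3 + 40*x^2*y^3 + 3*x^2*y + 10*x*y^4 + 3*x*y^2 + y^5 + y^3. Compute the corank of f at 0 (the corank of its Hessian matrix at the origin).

Hessian at 0 has rank 0.

2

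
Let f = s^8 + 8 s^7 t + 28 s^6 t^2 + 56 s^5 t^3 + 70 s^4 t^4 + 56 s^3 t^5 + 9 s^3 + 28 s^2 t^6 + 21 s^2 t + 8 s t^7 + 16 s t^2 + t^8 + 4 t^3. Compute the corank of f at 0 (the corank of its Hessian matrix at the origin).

2

Hessian at 0 has rank 0.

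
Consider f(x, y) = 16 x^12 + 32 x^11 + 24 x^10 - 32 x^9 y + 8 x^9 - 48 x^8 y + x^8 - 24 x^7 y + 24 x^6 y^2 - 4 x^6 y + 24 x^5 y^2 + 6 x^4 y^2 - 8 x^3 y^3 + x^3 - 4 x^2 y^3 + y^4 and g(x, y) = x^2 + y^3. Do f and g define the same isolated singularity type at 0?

No.

The Hessian of f at 0 is [[0, 0], [0, 0]] with rank 0, so corank 2. A Groebner basis of the Jacobian ideal J(f) in C{x,y} is {y^3, x^2}; counting standard monomials gives mu = 6. Corank 2; j^3 = x^3 is a perfect cube, so E-series; the 4-jet and mu = 6 give E_6. The Hessian of g at 0 is [[2, 0], [0, 0]] with rank 1, so corank 1. A Groebner basis of the Jacobian ideal J(g) in C{x,y} is {y^2, x}; counting standard monomials gives mu = 2. Corank 1: A-series; mu = 2 gives A_2. f is E_6 but g is A_2, hence not right-equivalent.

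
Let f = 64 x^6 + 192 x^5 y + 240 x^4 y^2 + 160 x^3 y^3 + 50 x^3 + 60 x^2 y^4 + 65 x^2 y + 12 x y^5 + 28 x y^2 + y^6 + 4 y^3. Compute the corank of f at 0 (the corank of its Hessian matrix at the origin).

The Hessian at 0 is [[0, 0], [0, 0]] of rank 0; hence corank 2.

2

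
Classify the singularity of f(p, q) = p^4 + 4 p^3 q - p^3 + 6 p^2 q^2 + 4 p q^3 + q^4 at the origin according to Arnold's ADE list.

E_{6}

The Hessian of f at 0 is [[0, 0], [0, 0]] with rank 0, so corank 2. A Groebner basis of the Jacobian ideal J(f) in C{p,q} is {q^4, p*q^2 + q^3/3, p^2}; counting standard monomials gives mu = 6. Corank 2; j^3 = -p^3 is a perfect cube, so E-series; the 4-jet and mu = 6 give E_6.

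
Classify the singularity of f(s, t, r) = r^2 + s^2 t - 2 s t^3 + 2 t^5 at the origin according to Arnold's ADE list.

The Hessian of f at 0 is [[0, 0, 0], [0, 0, 0], [0, 0, 2]] with rank 1, so corank 2. A Groebner basis of the Jacobian ideal J(f) in C{s,t,r} is {s^3, s^2*t, s^2/4 + s*t^2, -s*t + t^3, r}; counting standard monomials gives mu = 6. Corank 2; j^3 = s^2*t has shape L^2 M (L != M), so D-series; mu = 6 gives D_6.

D_6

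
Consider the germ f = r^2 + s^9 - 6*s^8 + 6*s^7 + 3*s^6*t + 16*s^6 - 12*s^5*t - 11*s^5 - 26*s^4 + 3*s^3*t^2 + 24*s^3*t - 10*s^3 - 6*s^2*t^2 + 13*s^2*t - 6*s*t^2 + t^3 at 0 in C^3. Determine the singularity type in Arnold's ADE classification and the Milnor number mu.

Type D4, Milnor number mu = 4.

The Hessian of f at 0 has rank 1. Corank 2; j^3 = -(2*s - t)*(5*s^2 - 4*s*t + t^2) splits into three distinct lines over C (the quadratic factor has nonzero discriminant), so D_4.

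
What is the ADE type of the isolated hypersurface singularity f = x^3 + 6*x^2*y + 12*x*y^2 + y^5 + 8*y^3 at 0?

E_{8}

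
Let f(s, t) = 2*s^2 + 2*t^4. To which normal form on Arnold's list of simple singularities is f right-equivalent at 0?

The Hessian of f at 0 is [[4, 0], [0, 0]] with rank 1, so corank 1. A Groebner basis of the Jacobian ideal J(f) in C{s,t} is {t^3, s}; counting standard monomials gives mu = 3. Corank 1: A-series; mu = 3 gives A_3.

A_{3}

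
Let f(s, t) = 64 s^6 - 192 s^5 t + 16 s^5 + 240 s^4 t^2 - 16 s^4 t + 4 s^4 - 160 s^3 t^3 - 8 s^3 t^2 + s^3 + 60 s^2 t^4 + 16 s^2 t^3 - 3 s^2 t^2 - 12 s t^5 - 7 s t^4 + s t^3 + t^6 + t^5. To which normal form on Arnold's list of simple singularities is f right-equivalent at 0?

E_7

The Hessian of f at 0 has rank 0. Corank 2; j^3 = s^3 is a perfect cube, so E-series; the 4-jet and mu = 7 give E_7.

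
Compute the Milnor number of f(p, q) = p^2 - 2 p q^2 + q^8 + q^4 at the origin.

7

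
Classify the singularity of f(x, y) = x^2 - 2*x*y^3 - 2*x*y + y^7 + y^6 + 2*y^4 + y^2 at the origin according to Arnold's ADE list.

The Hessian of f at 0 has rank 1. Corank 1: A-series; mu = 6 gives A_6.

A_{6}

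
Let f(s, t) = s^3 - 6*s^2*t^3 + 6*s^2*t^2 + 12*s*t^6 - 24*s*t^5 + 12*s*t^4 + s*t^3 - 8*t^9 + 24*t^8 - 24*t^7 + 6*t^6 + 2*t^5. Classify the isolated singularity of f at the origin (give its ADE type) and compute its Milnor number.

Type E7, Milnor number mu = 7.

The Hessian of f at 0 has rank 0. Corank 2; j^3 = s^3 is a perfect cube, so E-series; the 4-jet and mu = 7 give E_7.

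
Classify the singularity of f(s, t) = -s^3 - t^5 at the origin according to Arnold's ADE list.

The Hessian of f at 0 has rank 0. Corank 2; j^3 = -s^3 is a perfect cube, so E-series; the 5-jet and mu = 8 give E_8.

E8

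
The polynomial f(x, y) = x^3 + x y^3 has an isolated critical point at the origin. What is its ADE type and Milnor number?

Type E_7, Milnor number mu = 7.

The Hessian of f at 0 has rank 0. Corank 2; j^3 = x^3 is a perfect cube, so E-series; the 4-jet and mu = 7 give E_7.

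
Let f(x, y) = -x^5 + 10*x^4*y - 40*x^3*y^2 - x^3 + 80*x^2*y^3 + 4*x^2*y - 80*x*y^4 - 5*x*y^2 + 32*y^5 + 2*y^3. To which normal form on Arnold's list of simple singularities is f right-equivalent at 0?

The Hessian of f at 0 has rank 0. Corank 2; j^3 = -(x - 2*y)*(x - y)^2 has shape L^2 M (L != M), so D-series; mu = 6 gives D_6.

D6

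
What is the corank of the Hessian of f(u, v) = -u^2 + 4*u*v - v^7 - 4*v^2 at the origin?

1

Hessian at 0 has rank 1.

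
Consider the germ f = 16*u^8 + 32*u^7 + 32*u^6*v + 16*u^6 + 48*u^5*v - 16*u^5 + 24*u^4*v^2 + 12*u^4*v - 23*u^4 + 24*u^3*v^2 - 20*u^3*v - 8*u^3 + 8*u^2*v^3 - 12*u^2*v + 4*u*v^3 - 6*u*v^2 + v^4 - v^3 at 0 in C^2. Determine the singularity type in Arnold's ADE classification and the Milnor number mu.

The Hessian of f at 0 has rank 0. Corank 2; j^3 = -(2*u + v)^3 is a perfect cube, so E-series; the 4-jet and mu = 6 give E_6.

Type E_6, Milnor number mu = 6.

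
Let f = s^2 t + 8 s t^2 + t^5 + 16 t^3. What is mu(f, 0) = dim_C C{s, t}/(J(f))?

6

The Hessian of f at 0 has rank 0. Corank 2; j^3 = t*(s + 4*t)^2 has shape L^2 M (L != M), so D-series; mu = 6 gives D_6.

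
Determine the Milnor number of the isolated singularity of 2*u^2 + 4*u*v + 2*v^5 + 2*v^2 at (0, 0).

The Hessian of f at 0 is [[4, 4], [4, 4]] with rank 1, so corank 1. A Groebner basis of the Jacobian ideal J(f) in C{u,v} is {v^4, u + v}; counting standard monomials gives mu = 4. Corank 1: A-series; mu = 4 gives A_4.

4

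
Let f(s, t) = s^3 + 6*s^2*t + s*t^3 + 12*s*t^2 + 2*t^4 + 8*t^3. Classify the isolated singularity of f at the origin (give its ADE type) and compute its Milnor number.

The Hessian of f at 0 has rank 0. Corank 2; j^3 = (s + 2*t)^3 is a perfect cube, so E-series; the 4-jet and mu = 7 give E_7.

Type E_7, Milnor number mu = 7.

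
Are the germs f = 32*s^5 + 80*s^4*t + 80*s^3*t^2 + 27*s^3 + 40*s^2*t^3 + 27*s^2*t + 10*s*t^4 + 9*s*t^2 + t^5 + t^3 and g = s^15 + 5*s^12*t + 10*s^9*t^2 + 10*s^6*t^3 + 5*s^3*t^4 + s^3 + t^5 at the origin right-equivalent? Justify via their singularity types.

The Hessian of f at 0 has rank 0. Corank 2; j^3 = (3*s + t)^3 is a perfect cube, so E-series; the 5-jet and mu = 8 give E_8. The Hessian of g at 0 has rank 0. Corank 2; j^3 = s^3 is a perfect cube, so E-series; the 5-jet and mu = 8 give E_8. Both have type E_8, hence right-equivalent.

Yes.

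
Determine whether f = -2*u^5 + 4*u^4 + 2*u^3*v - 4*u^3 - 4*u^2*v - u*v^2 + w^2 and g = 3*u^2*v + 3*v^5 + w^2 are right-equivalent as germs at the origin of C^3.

The Hessian of f at 0 is [[0, 0, 0], [0, 0, 0], [0, 0, 2]] with rank 1, so corank 2. A Groebner basis of the Jacobian ideal J(f) in C{u,v,w} is {u^3 - 2*u^2 - u*v, u^2*v + 5*u^2 + 3*u*v + v^2/4, -12*u^2 + u*v^2 - 8*u*v - v^2, 28*u^2 + 20*u*v + v^3 + 3*v^2, w}; counting standard monomials gives mu = 6. Corank 2; j^3 = -u*(2*u + v)^2 has shape L^2 M (L != M), so D-series; mu = 6 gives D_6. The Hessian of g at 0 is [[0, 0, 0], [0, 0, 0], [0, 0, 2]] with rank 1, so corank 2. A Groebner basis of the Jacobian ideal J(g) in C{u,v,w} is {u^2/5 + v^4, u^3, u*v, w}; counting standard monomials gives mu = 6. Corank 2; j^3 = 3*u^2*v has shape L^2 M (L != M), so D-series; mu = 6 gives D_6. Both have type D_6, hence right-equivalent.

Yes.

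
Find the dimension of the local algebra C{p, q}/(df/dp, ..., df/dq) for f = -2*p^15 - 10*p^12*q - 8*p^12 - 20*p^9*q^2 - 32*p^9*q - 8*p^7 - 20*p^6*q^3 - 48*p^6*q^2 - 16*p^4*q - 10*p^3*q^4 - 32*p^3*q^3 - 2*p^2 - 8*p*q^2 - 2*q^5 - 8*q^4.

The Hessian of f at 0 has rank 1. Corank 1: A-series; mu = 4 gives A_4.

4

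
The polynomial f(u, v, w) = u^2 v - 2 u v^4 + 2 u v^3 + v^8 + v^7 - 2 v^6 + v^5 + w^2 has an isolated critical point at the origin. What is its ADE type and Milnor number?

Type D_{9}, Milnor number mu = 9.

The Hessian of f at 0 has rank 1. Corank 2; j^3 = u^2*v has shape L^2 M (L != M), so D-series; mu = 9 gives D_9.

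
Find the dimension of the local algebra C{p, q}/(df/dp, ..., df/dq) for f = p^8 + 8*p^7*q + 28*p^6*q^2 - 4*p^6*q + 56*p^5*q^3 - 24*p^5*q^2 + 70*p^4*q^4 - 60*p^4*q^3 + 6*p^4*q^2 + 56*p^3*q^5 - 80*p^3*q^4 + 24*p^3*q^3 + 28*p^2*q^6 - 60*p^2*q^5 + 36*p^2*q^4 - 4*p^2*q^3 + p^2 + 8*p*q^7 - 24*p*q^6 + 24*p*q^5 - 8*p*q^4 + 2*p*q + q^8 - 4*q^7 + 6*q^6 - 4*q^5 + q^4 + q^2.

3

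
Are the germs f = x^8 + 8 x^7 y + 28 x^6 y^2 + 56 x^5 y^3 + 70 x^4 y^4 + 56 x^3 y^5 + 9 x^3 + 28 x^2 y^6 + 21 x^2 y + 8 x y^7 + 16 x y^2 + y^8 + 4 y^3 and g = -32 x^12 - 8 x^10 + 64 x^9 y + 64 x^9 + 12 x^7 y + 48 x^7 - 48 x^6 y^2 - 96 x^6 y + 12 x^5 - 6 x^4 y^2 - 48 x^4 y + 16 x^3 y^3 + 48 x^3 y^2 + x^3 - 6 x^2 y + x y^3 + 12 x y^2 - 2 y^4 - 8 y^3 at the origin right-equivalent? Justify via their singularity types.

No.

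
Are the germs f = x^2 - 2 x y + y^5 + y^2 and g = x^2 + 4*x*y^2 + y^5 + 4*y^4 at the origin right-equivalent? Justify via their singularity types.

Yes.

The Hessian of f at 0 has rank 1. Corank 1: A-series; mu = 4 gives A_4. The Hessian of g at 0 has rank 1. Corank 1: A-series; mu = 4 gives A_4. Both have type A_4, hence right-equivalent.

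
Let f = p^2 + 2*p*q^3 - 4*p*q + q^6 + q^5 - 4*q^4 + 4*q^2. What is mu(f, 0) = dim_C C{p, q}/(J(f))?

The Hessian of f at 0 is [[2, -4], [-4, 8]] with rank 1, so corank 1. A Groebner basis of the Jacobian ideal J(f) in C{p,q} is {p + q^3 - 2*q, p^2 - 4*q^2, p*q - 2*q^2}; counting standard monomials gives mu = 4. Corank 1: A-series; mu = 4 gives A_4.

4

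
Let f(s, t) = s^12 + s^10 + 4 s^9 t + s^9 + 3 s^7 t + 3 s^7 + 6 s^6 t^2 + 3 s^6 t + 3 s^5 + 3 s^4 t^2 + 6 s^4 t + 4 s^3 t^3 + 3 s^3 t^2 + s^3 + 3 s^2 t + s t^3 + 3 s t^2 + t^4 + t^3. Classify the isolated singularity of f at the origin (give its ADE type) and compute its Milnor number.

The Hessian of f at 0 has rank 0. Corank 2; j^3 = (s + t)^3 is a perfect cube, so E-series; the 4-jet and mu = 7 give E_7.

Type E_7, Milnor number mu = 7.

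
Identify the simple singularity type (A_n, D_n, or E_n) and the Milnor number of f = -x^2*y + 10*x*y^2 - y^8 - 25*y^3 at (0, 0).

Type D_9, Milnor number mu = 9.

The Hessian of f at 0 is [[0, 0], [0, 0]] with rank 0, so corank 2. A Groebner basis of the Jacobian ideal J(f) in C{x,y} is {x^2/8 + y^7 - 25*y^2/8, x^3 - 125*y^3, x*y - 5*y^2}; counting standard monomials gives mu = 9. Corank 2; j^3 = -y*(x - 5*y)^2 has shape L^2 M (L != M), so D-series; mu = 9 gives D_9.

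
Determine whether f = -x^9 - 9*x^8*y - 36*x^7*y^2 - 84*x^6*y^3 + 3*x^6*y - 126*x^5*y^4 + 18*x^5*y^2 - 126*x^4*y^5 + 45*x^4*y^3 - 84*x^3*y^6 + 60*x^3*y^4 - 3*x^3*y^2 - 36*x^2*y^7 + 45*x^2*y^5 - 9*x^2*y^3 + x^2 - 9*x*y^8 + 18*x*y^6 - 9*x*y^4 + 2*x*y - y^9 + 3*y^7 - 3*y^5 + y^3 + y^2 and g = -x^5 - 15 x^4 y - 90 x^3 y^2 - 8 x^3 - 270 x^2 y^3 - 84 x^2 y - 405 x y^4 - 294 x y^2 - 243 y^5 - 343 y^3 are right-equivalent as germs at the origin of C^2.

No.

The Hessian of f at 0 is [[2, 2], [2, 2]] with rank 1, so corank 1. A Groebner basis of the Jacobian ideal J(f) in C{x,y} is {y^2, x + y}; counting standard monomials gives mu = 2. Corank 1: A-series; mu = 2 gives A_2. The Hessian of g at 0 is [[0, 0], [0, 0]] with rank 0, so corank 2. A Groebner basis of the Jacobian ideal J(g) in C{x,y} is {y^5, x*y^3 + 27*y^4/8, x^2 + 7*x*y + 49*y^2/4}; counting standard monomials gives mu = 8. Corank 2; j^3 = -(2*x + 7*y)^3 is a perfect cube, so E-series; the 5-jet and mu = 8 give E_8. f is A_2 but g is E_8, hence not right-equivalent.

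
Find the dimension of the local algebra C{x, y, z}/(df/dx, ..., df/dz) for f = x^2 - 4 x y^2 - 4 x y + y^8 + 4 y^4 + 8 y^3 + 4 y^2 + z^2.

The Hessian of f at 0 has rank 2. Corank 1: A-series; mu = 7 gives A_7.

7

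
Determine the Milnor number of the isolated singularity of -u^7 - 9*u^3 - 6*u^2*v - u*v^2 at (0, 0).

8

The Hessian of f at 0 has rank 0. Corank 2; j^3 = -u*(3*u + v)^2 has shape L^2 M (L != M), so D-series; mu = 8 gives D_8.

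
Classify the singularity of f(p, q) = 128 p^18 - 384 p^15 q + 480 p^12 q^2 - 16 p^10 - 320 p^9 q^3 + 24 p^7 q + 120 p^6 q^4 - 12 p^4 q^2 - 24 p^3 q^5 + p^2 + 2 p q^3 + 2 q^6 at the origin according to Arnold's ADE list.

The Hessian of f at 0 has rank 1. Corank 1: A-series; mu = 5 gives A_5.

A5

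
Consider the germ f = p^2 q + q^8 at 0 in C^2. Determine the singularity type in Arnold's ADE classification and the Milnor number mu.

Type D_9, Milnor number mu = 9.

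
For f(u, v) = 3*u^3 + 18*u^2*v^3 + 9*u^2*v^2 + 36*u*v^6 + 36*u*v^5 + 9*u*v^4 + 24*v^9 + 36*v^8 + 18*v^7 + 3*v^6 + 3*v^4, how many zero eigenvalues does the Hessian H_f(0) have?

2

Hessian at 0 has rank 0.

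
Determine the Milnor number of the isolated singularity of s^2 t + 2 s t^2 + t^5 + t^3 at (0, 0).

6

The Hessian of f at 0 has rank 0. Corank 2; j^3 = t*(s + t)^2 has shape L^2 M (L != M), so D-series; mu = 6 gives D_6.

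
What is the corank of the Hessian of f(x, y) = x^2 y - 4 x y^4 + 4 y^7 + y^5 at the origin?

The Hessian at 0 is [[0, 0], [0, 0]] of rank 0; hence corank 2.

2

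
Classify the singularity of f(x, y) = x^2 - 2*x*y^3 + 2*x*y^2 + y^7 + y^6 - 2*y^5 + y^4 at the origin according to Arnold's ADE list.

A6

The Hessian of f at 0 has rank 1. Corank 1: A-series; mu = 6 gives A_6.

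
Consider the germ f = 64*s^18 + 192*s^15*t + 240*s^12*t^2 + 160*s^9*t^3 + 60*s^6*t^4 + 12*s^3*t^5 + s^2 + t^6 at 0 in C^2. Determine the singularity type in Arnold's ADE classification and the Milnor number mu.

Type A_{5}, Milnor number mu = 5.

The Hessian of f at 0 has rank 1. Corank 1: A-series; mu = 5 gives A_5.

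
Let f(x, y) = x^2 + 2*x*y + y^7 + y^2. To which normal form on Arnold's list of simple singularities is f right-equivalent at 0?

A_{6}

The Hessian of f at 0 has rank 1. Corank 1: A-series; mu = 6 gives A_6.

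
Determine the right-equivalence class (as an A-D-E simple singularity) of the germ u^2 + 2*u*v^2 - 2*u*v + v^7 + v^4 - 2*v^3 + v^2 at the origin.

A_6

The Hessian of f at 0 has rank 1. Corank 1: A-series; mu = 6 gives A_6.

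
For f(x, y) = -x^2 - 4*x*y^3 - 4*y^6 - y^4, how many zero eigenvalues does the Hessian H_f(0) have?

Hessian at 0 has rank 1.

1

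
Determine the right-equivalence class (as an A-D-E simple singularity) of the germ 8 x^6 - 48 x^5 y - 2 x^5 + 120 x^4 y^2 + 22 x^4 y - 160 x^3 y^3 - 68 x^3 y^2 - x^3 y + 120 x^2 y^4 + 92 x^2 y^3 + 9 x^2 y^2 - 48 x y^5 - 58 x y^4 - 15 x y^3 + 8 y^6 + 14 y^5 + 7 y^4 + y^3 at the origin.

The Hessian of f at 0 has rank 0. Corank 2; j^3 = y^3 is a perfect cube, so E-series; the 4-jet and mu = 7 give E_7.

E_7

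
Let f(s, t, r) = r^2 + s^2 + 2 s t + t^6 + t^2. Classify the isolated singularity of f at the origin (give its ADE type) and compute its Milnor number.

Type A_5, Milnor number mu = 5.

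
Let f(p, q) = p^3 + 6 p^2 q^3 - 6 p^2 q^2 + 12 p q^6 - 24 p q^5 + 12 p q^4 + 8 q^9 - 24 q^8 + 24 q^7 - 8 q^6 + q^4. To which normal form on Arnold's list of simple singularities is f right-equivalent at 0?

The Hessian of f at 0 has rank 0. Corank 2; j^3 = p^3 is a perfect cube, so E-series; the 4-jet and mu = 6 give E_6.

E_{6}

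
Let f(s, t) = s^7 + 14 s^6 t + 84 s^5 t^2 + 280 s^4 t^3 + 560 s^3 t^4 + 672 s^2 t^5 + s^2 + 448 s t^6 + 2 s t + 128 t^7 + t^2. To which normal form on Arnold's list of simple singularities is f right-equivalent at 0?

A6

The Hessian of f at 0 has rank 1. Corank 1: A-series; mu = 6 gives A_6.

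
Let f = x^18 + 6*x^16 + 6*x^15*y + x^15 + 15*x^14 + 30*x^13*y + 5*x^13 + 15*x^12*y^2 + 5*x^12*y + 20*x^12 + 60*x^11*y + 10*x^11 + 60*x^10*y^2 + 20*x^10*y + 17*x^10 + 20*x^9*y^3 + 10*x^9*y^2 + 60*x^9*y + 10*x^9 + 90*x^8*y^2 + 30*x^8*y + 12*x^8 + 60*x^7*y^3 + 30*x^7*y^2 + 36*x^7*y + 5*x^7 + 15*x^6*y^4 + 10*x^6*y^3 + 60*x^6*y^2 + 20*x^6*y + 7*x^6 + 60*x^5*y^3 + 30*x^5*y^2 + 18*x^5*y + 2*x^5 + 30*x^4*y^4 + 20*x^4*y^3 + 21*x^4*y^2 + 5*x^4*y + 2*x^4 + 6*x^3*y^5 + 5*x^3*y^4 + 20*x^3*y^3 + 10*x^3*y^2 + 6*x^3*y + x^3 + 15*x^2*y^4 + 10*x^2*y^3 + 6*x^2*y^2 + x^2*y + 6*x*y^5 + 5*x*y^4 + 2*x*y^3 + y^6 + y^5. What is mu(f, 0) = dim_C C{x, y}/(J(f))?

7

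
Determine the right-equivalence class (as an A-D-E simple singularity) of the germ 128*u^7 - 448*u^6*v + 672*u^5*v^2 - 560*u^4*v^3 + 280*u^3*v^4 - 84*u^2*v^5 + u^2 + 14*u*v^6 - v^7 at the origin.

The Hessian of f at 0 has rank 1. Corank 1: A-series; mu = 6 gives A_6.

A6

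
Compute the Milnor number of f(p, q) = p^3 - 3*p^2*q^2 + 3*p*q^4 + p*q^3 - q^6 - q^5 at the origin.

7

The Hessian of f at 0 is [[0, 0], [0, 0]] with rank 0, so corank 2. A Groebner basis of the Jacobian ideal J(f) in C{p,q} is {-p^2 + q^4 - q^3/3, p^3, p^2*q + p^2/3 + q^3/9, -p^2 + p*q^2 - q^3/3}; counting standard monomials gives mu = 7. Corank 2; j^3 = p^3 is a perfect cube, so E-series; the 4-jet and mu = 7 give E_7.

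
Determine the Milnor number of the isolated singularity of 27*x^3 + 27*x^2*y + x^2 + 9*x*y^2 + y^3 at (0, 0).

The Hessian of f at 0 is [[2, 0], [0, 0]] with rank 1, so corank 1. A Groebner basis of the Jacobian ideal J(f) in C{x,y} is {y^2, x}; counting standard monomials gives mu = 2. Corank 1: A-series; mu = 2 gives A_2.

2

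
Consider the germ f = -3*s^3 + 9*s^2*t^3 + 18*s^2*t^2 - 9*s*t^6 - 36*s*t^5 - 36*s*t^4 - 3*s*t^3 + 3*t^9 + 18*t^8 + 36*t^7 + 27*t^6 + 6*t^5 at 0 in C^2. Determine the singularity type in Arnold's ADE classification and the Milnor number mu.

The Hessian of f at 0 has rank 0. Corank 2; j^3 = -3*s^3 is a perfect cube, so E-series; the 4-jet and mu = 7 give E_7.

Type E_{7}, Milnor number mu = 7.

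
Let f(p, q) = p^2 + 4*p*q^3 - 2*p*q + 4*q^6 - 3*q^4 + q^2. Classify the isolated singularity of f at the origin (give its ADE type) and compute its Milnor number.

Type A_{3}, Milnor number mu = 3.

The Hessian of f at 0 is [[2, -2], [-2, 2]] with rank 1, so corank 1. A Groebner basis of the Jacobian ideal J(f) in C{p,q} is {q^3, p - q}; counting standard monomials gives mu = 3. Corank 1: A-series; mu = 3 gives A_3.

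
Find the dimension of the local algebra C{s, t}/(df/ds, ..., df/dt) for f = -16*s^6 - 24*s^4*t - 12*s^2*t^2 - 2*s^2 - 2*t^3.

2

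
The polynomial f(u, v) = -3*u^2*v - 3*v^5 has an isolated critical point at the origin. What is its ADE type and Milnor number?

The Hessian of f at 0 has rank 0. Corank 2; j^3 = -3*u^2*v has shape L^2 M (L != M), so D-series; mu = 6 gives D_6.

Type D6, Milnor number mu = 6.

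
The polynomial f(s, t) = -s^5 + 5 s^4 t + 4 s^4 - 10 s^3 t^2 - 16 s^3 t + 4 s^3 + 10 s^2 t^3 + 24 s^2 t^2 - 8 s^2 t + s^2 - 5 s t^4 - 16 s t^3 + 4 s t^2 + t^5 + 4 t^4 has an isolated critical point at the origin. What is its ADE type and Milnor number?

Type A_{4}, Milnor number mu = 4.

The Hessian of f at 0 has rank 1. Corank 1: A-series; mu = 4 gives A_4.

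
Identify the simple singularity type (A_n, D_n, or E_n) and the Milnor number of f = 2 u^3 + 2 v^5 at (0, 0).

The Hessian of f at 0 has rank 0. Corank 2; j^3 = 2*u^3 is a perfect cube, so E-series; the 5-jet and mu = 8 give E_8.

Type E8, Milnor number mu = 8.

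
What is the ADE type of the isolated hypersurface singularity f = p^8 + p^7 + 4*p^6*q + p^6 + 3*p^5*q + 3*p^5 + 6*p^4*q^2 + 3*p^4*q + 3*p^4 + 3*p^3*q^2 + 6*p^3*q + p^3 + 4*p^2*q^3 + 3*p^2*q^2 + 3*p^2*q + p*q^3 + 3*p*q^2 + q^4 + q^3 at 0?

E_{7}

The Hessian of f at 0 has rank 0. Corank 2; j^3 = (p + q)^3 is a perfect cube, so E-series; the 4-jet and mu = 7 give E_7.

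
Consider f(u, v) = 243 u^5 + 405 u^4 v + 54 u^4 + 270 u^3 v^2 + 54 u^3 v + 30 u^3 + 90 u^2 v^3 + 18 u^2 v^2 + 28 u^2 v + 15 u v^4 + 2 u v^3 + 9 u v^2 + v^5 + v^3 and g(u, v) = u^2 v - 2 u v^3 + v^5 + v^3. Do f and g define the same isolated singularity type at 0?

Yes.

The Hessian of f at 0 is [[0, 0], [0, 0]] with rank 0, so corank 2. A Groebner basis of the Jacobian ideal J(f) in C{u,v} is {v^3, u^2 - 3*v^2/26, u*v + 9*v^2/26}; counting standard monomials gives mu = 4. Corank 2; j^3 = (3*u + v)*(10*u^2 + 6*u*v + v^2) splits into three distinct lines over C (the quadratic factor has nonzero discriminant), so D_4. The Hessian of g at 0 is [[0, 0], [0, 0]] with rank 0, so corank 2. A Groebner basis of the Jacobian ideal J(g) in C{u,v} is {v^3, u^2 + 3*v^2, u*v}; counting standard monomials gives mu = 4. Corank 2; j^3 = v*(u^2 + v^2) splits into three distinct lines over C (the quadratic factor has nonzero discriminant), so D_4. Both have type D_4, hence right-equivalent.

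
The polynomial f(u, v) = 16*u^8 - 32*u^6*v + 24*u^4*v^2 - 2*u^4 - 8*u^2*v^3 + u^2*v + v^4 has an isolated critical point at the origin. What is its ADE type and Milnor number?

Type D5, Milnor number mu = 5.

The Hessian of f at 0 has rank 0. Corank 2; j^3 = u^2*v has shape L^2 M (L != M), so D-series; mu = 5 gives D_5.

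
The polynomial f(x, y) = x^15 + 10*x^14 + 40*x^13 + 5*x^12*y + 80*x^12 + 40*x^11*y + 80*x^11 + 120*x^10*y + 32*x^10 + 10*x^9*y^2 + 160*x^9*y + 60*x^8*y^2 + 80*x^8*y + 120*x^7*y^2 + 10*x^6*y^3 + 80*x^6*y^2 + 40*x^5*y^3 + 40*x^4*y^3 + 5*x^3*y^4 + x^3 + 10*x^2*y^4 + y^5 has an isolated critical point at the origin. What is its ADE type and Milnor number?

Type E_8, Milnor number mu = 8.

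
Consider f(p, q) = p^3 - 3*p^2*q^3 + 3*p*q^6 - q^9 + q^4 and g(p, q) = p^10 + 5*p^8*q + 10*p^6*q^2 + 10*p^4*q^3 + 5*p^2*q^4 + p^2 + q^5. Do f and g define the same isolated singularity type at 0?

The Hessian of f at 0 has rank 0. Corank 2; j^3 = p^3 is a perfect cube, so E-series; the 4-jet and mu = 6 give E_6. The Hessian of g at 0 has rank 1. Corank 1: A-series; mu = 4 gives A_4. f is E_6 but g is A_4, hence not right-equivalent.

No.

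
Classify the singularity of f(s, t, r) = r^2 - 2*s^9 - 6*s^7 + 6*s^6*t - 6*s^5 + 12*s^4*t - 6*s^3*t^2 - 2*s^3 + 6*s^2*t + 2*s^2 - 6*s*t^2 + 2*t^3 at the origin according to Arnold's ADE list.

A2

The Hessian of f at 0 is [[4, 0, 0], [0, 0, 0], [0, 0, 2]] with rank 2, so corank 1. A Groebner basis of the Jacobian ideal J(f) in C{s,t,r} is {t^2, s, r}; counting standard monomials gives mu = 2. Corank 1: A-series; mu = 2 gives A_2.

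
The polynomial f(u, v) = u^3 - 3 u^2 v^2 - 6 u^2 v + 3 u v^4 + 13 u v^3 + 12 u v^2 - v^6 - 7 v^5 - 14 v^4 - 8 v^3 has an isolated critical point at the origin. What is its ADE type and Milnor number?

The Hessian of f at 0 has rank 0. Corank 2; j^3 = (u - 2*v)^3 is a perfect cube, so E-series; the 4-jet and mu = 7 give E_7.

Type E7, Milnor number mu = 7.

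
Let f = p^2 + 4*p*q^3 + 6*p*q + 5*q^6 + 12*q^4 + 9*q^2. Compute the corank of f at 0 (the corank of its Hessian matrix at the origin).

1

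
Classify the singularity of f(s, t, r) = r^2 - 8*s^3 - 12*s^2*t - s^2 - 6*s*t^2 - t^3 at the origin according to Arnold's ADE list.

A_2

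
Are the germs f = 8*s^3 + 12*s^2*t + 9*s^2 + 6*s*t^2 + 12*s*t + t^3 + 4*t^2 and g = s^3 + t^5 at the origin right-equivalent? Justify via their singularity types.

No.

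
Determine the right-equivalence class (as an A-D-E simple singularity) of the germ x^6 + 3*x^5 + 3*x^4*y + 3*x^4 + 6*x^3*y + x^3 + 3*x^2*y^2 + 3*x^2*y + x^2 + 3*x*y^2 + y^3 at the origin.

The Hessian of f at 0 has rank 1. Corank 1: A-series; mu = 2 gives A_2.

A_{2}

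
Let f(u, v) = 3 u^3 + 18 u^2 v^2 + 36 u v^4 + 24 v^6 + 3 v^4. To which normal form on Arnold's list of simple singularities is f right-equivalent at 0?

E_6

The Hessian of f at 0 is [[0, 0], [0, 0]] with rank 0, so corank 2. A Groebner basis of the Jacobian ideal J(f) in C{u,v} is {u^3, u^2*v, u^2/4 + u*v^2, v^3}; counting standard monomials gives mu = 6. Corank 2; j^3 = 3*u^3 is a perfect cube, so E-series; the 4-jet and mu = 6 give E_6.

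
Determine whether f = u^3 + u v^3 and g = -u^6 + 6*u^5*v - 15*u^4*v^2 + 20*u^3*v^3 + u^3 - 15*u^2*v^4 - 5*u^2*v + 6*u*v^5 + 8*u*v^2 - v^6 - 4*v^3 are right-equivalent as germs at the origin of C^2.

No.

The Hessian of f at 0 has rank 0. Corank 2; j^3 = u^3 is a perfect cube, so E-series; the 4-jet and mu = 7 give E_7. The Hessian of g at 0 has rank 0. Corank 2; j^3 = (u - 2*v)^2*(u - v) has shape L^2 M (L != M), so D-series; mu = 7 gives D_7. f is E_7 but g is D_7, hence not right-equivalent.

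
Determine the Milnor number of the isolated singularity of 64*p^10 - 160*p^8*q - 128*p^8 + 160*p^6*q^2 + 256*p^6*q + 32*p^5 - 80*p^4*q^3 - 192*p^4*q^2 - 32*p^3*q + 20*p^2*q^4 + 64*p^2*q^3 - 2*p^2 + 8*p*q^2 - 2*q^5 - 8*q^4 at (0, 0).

The Hessian of f at 0 is [[-4, 0], [0, 0]] with rank 1, so corank 1. A Groebner basis of the Jacobian ideal J(f) in C{p,q} is {p^2, -p/2 + q^2}; counting standard monomials gives mu = 4. Corank 1: A-series; mu = 4 gives A_4.

4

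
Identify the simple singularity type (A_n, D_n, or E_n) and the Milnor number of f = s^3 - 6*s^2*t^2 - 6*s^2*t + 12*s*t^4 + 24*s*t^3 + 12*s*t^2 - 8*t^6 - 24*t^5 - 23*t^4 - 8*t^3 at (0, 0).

Type E_{6}, Milnor number mu = 6.

The Hessian of f at 0 has rank 0. Corank 2; j^3 = (s - 2*t)^3 is a perfect cube, so E-series; the 4-jet and mu = 6 give E_6.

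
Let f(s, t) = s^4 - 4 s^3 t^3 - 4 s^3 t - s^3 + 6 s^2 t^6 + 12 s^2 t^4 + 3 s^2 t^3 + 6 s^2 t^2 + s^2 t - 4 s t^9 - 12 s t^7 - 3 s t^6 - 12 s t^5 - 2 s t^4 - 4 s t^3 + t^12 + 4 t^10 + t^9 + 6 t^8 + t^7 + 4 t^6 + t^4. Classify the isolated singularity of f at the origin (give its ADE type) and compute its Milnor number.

Type D5, Milnor number mu = 5.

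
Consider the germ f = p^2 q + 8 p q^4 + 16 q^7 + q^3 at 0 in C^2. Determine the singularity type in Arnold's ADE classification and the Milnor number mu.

The Hessian of f at 0 has rank 0. Corank 2; j^3 = q*(p^2 + q^2) splits into three distinct lines over C (the quadratic factor has nonzero discriminant), so D_4.

Type D_4, Milnor number mu = 4.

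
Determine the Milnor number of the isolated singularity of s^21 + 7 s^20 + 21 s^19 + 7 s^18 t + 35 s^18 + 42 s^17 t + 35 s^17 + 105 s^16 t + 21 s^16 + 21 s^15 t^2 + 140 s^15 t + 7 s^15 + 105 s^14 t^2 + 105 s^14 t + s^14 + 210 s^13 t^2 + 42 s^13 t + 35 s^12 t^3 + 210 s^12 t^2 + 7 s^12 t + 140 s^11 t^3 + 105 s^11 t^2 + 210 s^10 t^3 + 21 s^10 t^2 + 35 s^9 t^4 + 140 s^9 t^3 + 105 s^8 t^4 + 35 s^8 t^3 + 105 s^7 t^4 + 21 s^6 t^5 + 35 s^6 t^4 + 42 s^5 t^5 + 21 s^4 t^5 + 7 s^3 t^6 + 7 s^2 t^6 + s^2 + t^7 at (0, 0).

6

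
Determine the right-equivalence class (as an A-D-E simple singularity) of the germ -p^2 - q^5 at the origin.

The Hessian of f at 0 is [[-2, 0], [0, 0]] with rank 1, so corank 1. A Groebner basis of the Jacobian ideal J(f) in C{p,q} is {q^4, p}; counting standard monomials gives mu = 4. Corank 1: A-series; mu = 4 gives A_4.

A_4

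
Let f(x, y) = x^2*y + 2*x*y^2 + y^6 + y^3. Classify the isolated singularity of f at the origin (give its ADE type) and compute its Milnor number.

Type D_{7}, Milnor number mu = 7.

The Hessian of f at 0 has rank 0. Corank 2; j^3 = y*(x + y)^2 has shape L^2 M (L != M), so D-series; mu = 7 gives D_7.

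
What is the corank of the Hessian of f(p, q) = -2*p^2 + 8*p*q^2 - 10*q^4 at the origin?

1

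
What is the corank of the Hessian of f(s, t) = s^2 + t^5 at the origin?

1

The Hessian at 0 is [[2, 0], [0, 0]] of rank 1; hence corank 1.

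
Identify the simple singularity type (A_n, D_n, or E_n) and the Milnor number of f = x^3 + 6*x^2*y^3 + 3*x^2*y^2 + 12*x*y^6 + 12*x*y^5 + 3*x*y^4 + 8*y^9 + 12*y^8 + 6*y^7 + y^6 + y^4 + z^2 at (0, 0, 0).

Type E6, Milnor number mu = 6.

The Hessian of f at 0 is [[0, 0, 0], [0, 0, 0], [0, 0, 2]] with rank 1, so corank 2. A Groebner basis of the Jacobian ideal J(f) in C{x,y,z} is {x^3, x^2*y, x^2/2 + x*y^2, y^3, z}; counting standard monomials gives mu = 6. Corank 2; j^3 = x^3 is a perfect cube, so E-series; the 4-jet and mu = 6 give E_6.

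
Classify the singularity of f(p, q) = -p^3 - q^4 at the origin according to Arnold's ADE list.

The Hessian of f at 0 is [[0, 0], [0, 0]] with rank 0, so corank 2. A Groebner basis of the Jacobian ideal J(f) in C{p,q} is {q^3, p^2}; counting standard monomials gives mu = 6. Corank 2; j^3 = -p^3 is a perfect cube, so E-series; the 4-jet and mu = 6 give E_6.

E_6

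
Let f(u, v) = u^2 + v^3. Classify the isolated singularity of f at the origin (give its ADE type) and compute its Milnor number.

The Hessian of f at 0 has rank 1. Corank 1: A-series; mu = 2 gives A_2.

Type A_2, Milnor number mu = 2.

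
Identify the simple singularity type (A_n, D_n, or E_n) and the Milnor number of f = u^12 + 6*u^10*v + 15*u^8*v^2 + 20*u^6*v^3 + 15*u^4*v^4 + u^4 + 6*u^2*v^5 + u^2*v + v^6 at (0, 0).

Type D7, Milnor number mu = 7.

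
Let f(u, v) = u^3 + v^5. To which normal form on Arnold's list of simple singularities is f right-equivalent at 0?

E8

The Hessian of f at 0 is [[0, 0], [0, 0]] with rank 0, so corank 2. A Groebner basis of the Jacobian ideal J(f) in C{u,v} is {v^4, u^2}; counting standard monomials gives mu = 8. Corank 2; j^3 = u^3 is a perfect cube, so E-series; the 5-jet and mu = 8 give E_8.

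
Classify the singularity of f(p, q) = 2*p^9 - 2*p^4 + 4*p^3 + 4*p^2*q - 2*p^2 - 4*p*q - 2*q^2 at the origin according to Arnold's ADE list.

A_{8}

The Hessian of f at 0 has rank 1. Corank 1: A-series; mu = 8 gives A_8.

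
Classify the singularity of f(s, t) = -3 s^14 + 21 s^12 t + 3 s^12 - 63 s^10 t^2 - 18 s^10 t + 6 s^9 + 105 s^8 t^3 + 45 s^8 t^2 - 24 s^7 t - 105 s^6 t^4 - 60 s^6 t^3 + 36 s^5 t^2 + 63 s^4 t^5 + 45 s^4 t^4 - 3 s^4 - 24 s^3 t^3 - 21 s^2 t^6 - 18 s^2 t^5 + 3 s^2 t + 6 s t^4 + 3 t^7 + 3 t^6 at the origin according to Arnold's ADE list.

D_{7}

The Hessian of f at 0 is [[0, 0], [0, 0]] with rank 0, so corank 2. A Groebner basis of the Jacobian ideal J(f) in C{s,t} is {s*t + t^4, s^3, s^2*t, -s^2/6 + s*t^2}; counting standard monomials gives mu = 7. Corank 2; j^3 = 3*s^2*t has shape L^2 M (L != M), so D-series; mu = 7 gives D_7.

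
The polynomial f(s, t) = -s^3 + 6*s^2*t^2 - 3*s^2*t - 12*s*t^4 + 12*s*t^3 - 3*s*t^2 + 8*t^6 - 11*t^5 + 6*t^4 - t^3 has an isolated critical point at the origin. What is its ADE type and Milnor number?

Type E_8, Milnor number mu = 8.

The Hessian of f at 0 is [[0, 0], [0, 0]] with rank 0, so corank 2. A Groebner basis of the Jacobian ideal J(f) in C{s,t} is {t^4, s^3 + 3*s^2*t + 3*s^2/4 + 3*s*t/2 - 2*t^3 + 3*t^2/4, -s^2/4 + s*t^2 - s*t/2 + t^3 - t^2/4}; counting standard monomials gives mu = 8. Corank 2; j^3 = -(s + t)^3 is a perfect cube, so E-series; the 5-jet and mu = 8 give E_8.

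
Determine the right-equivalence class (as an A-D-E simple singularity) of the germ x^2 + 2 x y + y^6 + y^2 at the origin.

A5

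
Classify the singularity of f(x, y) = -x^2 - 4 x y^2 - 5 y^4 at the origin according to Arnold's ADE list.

The Hessian of f at 0 has rank 1. Corank 1: A-series; mu = 3 gives A_3.

A3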